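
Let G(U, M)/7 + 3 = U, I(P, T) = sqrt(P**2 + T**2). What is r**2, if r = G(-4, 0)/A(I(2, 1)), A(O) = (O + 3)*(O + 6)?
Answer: 1121267/7688 - 497007*sqrt(5)/7688 ≈ 1.2910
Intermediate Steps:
G(U, M) = -21 + 7*U
A(O) = (3 + O)*(6 + O)
r = -49/(23 + 9*sqrt(5)) (r = (-21 + 7*(-4))/(18 + (sqrt(2**2 + 1**2))**2 + 9*sqrt(2**2 + 1**2)) = (-21 - 28)/(18 + (sqrt(4 + 1))**2 + 9*sqrt(4 + 1)) = -49/(18 + (sqrt(5))**2 + 9*sqrt(5)) = -49/(18 + 5 + 9*sqrt(5)) = -49/(23 + 9*sqrt(5)) ≈ -1.1362)
r**2 = (-1127/124 + 441*sqrt(5)/124)**2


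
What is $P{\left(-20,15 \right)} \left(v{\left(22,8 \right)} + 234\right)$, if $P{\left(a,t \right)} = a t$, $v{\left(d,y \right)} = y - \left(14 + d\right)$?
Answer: $-61800$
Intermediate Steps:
$v{\left(d,y \right)} = -14 + y - d$
$P{\left(-20,15 \right)} \left(v{\left(22,8 \right)} + 234\right) = \left(-20\right) 15 \left(\left(-14 + 8 - 22\right) + 234\right) = - 300 \left(\left(-14 + 8 - 22\right) + 234\right) = - 300 \left(-28 + 234\right) = \left(-300\right) 206 = -61800$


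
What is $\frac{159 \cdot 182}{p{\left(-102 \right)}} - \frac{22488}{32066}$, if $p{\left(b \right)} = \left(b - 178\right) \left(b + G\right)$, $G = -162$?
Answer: $- \frac{8742703}{28218080} \approx -0.30983$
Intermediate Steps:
$p{\left(b \right)} = \left(-178 + b\right) \left(-162 + b\right)$ ($p{\left(b \right)} = \left(b - 178\right) \left(b - 162\right) = \left(-178 + b\right) \left(-162 + b\right)$)
$\frac{159 \cdot 182}{p{\left(-102 \right)}} - \frac{22488}{32066} = \frac{159 \cdot 182}{28836 + \left(-102\right)^{2} - -34680} - \frac{22488}{32066} = \frac{28938}{28836 + 10404 + 34680} - \frac{11244}{16033} = \frac{28938}{73920} - \frac{11244}{16033} = 28938 \cdot \frac{1}{73920} - \frac{11244}{16033} = \frac{689}{1760} - \frac{11244}{16033} = - \frac{8742703}{28218080}$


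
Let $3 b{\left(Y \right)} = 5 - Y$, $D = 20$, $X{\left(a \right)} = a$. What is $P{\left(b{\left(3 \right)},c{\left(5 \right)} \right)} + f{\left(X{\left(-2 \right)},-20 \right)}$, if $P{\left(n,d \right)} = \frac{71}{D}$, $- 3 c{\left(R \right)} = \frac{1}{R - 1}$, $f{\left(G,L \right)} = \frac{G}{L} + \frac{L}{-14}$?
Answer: $\frac{711}{140} \approx 5.0786$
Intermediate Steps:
$f{\left(G,L \right)} = - \frac{L}{14} + \frac{G}{L}$ ($f{\left(G,L \right)} = \frac{G}{L} + L \left(- \frac{1}{14}\right) = \frac{G}{L} - \frac{L}{14} = - \frac{L}{14} + \frac{G}{L}$)
$b{\left(Y \right)} = \frac{5}{3} - \frac{Y}{3}$ ($b{\left(Y \right)} = \frac{5 - Y}{3} = \frac{5}{3} - \frac{Y}{3}$)
$c{\left(R \right)} = - \frac{1}{3 \left(-1 + R\right)}$ ($c{\left(R \right)} = - \frac{1}{3 \left(R - 1\right)} = - \frac{1}{3 \left(-1 + R\right)}$)
$P{\left(n,d \right)} = \frac{71}{20}$
$P{\left(b{\left(3 \right)},c{\left(5 \right)} \right)} + f{\left(X{\left(-2 \right)},-20 \right)} = \frac{71}{20} - \left(- \frac{10}{7} + \frac{2}{-20}\right) = \frac{71}{20} + \left(\frac{10}{7} - - \frac{1}{10}\right) = \frac{71}{20} + \left(\frac{10}{7} + \frac{1}{10}\right) = \frac{71}{20} + \frac{107}{70} = \frac{711}{140}$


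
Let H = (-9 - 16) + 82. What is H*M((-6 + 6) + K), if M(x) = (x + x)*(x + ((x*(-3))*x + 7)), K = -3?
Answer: 7866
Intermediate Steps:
M(x) = 2*x*(7 + x - 3*x²) (M(x) = (2*x)*(x + ((-3*x)*x + 7)) = (2*x)*(x + (-3*x² + 7)) = (2*x)*(x + (7 - 3*x²)) = (2*x)*(7 + x - 3*x²) = 2*x*(7 + x - 3*x²))
H = 57 (H = -25 + 82 = 57)
H*M((-6 + 6) + K) = 57*(2*((-6 + 6) - 3)*(7 + ((-6 + 6) - 3) - 3*((-6 + 6) - 3)²)) = 57*(2*(0 - 3)*(7 + (0 - 3) - 3*(0 - 3)²)) = 57*(2*(-3)*(7 - 3 - 3*(-3)²)) = 57*(2*(-3)*(7 - 3 - 3*9)) = 57*(2*(-3)*(7 - 3 - 27)) = 57*(2*(-3)*(-23)) = 57*138 = 7866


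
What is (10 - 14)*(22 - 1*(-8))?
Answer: -120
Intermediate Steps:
(10 - 14)*(22 - 1*(-8)) = -4*(22 + 8) = -4*30 = -120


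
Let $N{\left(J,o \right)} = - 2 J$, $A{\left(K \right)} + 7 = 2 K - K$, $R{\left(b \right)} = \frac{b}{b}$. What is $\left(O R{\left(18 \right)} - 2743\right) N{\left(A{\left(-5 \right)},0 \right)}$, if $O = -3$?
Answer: $-65904$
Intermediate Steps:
$R{\left(b \right)} = 1$
$A{\left(K \right)} = -7 + K$ ($A{\left(K \right)} = -7 + \left(2 K - K\right) = -7 + K$)
$\left(O R{\left(18 \right)} - 2743\right) N{\left(A{\left(-5 \right)},0 \right)} = \left(\left(-3\right) 1 - 2743\right) \left(- 2 \left(-7 - 5\right)\right) = \left(-3 - 2743\right) \left(\left(-2\right) \left(-12\right)\right) = \left(-2746\right) 24 = -65904$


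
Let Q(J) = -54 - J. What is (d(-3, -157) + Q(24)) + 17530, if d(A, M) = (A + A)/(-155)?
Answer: 2705066/155 ≈ 17452.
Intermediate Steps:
d(A, M) = -2*A/155 (d(A, M) = (2*A)*(-1/155) = -2*A/155)
(d(-3, -157) + Q(24)) + 17530 = (-2/155*(-3) + (-54 - 1*24)) + 17530 = (6/155 + (-54 - 24)) + 17530 = (6/155 - 78) + 17530 = -12084/155 + 17530 = 2705066/155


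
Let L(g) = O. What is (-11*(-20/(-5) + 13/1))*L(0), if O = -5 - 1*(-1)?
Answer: 748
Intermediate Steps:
O = -4 (O = -5 + 1 = -4)
L(g) = -4
(-11*(-20/(-5) + 13/1))*L(0) = -11*(-20/(-5) + 13/1)*(-4) = -11*(-20*(-⅕) + 13*1)*(-4) = -11*(4 + 13)*(-4) = -11*17*(-4) = -187*(-4) = 748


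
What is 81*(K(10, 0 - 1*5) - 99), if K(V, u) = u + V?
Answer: -7614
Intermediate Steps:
K(V, u) = V + u
81*(K(10, 0 - 1*5) - 99) = 81*((10 + (0 - 1*5)) - 99) = 81*((10 + (0 - 5)) - 99) = 81*((10 - 5) - 99) = 81*(5 - 99) = 81*(-94) = -7614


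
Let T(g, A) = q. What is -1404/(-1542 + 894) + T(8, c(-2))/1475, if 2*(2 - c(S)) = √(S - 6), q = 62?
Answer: 19547/8850 ≈ 2.2087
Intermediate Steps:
c(S) = 2 - √(-6 + S)/2 (c(S) = 2 - √(S - 6)/2 = 2 - √(-6 + S)/2)
T(g, A) = 62
-1404/(-1542 + 894) + T(8, c(-2))/1475 = -1404/(-1542 + 894) + 62/1475 = -1404/(-648) + 62*(1/1475) = -1404*(-1/648) + 62/1475 = 13/6 + 62/1475 = 19547/8850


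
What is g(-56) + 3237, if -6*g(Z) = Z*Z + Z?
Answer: 8171/3 ≈ 2723.7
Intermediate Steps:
g(Z) = -Z/6 - Z²/6 (g(Z) = -(Z*Z + Z)/6 = -(Z² + Z)/6 = -(Z + Z²)/6 = -Z/6 - Z²/6)
g(-56) + 3237 = -⅙*(-56)*(1 - 56) + 3237 = -⅙*(-56)*(-55) + 3237 = -1540/3 + 3237 = 8171/3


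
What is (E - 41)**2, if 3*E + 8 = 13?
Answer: 13924/9 ≈ 1547.1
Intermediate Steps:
E = 5/3 (E = -8/3 + (1/3)*13 = -8/3 + 13/3 = 5/3 ≈ 1.6667)
(E - 41)**2 = (5/3 - 41)**2 = (-118/3)**2 = 13924/9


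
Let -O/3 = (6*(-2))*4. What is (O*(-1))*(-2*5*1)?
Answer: 1440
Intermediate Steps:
O = 144 (O = -3*6*(-2)*4 = -(-36)*4 = -3*(-48) = 144)
(O*(-1))*(-2*5*1) = (144*(-1))*(-2*5*1) = -(-1440) = -144*(-10) = 1440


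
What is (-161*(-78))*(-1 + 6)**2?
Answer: 313950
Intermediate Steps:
(-161*(-78))*(-1 + 6)**2 = 12558*5**2 = 12558*25 = 313950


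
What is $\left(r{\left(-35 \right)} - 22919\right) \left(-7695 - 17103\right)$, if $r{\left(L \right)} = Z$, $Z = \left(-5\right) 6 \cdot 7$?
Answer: $573552942$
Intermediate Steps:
$Z = -210$ ($Z = \left(-30\right) 7 = -210$)
$r{\left(L \right)} = -210$
$\left(r{\left(-35 \right)} - 22919\right) \left(-7695 - 17103\right) = \left(-210 - 22919\right) \left(-7695 - 17103\right) = \left(-23129\right) \left(-24798\right) = 573552942$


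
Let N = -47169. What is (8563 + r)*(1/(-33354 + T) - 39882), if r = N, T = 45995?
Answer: 19463151624766/12641 ≈ 1.5397e+9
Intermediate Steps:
r = -47169
(8563 + r)*(1/(-33354 + T) - 39882) = (8563 - 47169)*(1/(-33354 + 45995) - 39882) = -38606*(1/12641 - 39882) = -38606*(-504148361/12641) = 19463151624766/12641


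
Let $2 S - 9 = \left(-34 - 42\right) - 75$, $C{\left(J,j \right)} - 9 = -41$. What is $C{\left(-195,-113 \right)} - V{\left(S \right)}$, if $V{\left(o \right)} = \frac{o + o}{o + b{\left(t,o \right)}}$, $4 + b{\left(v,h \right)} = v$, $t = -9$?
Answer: $- \frac{1415}{42} \approx -33.69$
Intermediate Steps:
$b{\left(v,h \right)} = -4 + v$
$C{\left(J,j \right)} = -32$ ($C{\left(J,j \right)} = 9 - 41 = -32$)
$S = -71$ ($S = \frac{9}{2} + \frac{\left(-34 - 42\right) - 75}{2} = \frac{9}{2} + \frac{-76 - 75}{2} = \frac{9}{2} + \frac{1}{2} \left(-151\right) = \frac{9}{2} - \frac{151}{2} = -71$)
$V{\left(o \right)} = \frac{2 o}{-13 + o}$ ($V{\left(o \right)} = \frac{o + o}{o - 13} = \frac{2 o}{o - 13} = \frac{2 o}{-13 + o}$)
$C{\left(-195,-113 \right)} - V{\left(S \right)} = -32 - 2 \left(-71\right) \frac{1}{-13 - 71} = -32 - 2 \left(-71\right) \frac{1}{-84} = -32 - 2 \left(-71\right) \left(- \frac{1}{84}\right) = -32 - \frac{71}{42} = - \frac{1415}{42}$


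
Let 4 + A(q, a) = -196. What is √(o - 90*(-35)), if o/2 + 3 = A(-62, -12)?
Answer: 14*√14 ≈ 52.383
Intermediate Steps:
A(q, a) = -200 (A(q, a) = -4 - 196 = -200)
o = -406 (o = -6 + 2*(-200) = -6 - 400 = -406)
√(o - 90*(-35)) = √(-406 - 90*(-35)) = √(-406 + 3150) = √2744 = 14*√14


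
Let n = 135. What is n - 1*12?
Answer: 123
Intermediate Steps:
n - 1*12 = 135 - 1*12 = 135 - 12 = 123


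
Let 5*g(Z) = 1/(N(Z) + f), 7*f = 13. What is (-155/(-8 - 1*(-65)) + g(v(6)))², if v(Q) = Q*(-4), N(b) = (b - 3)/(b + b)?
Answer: 41469656881/5965245225 ≈ 6.9519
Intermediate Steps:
f = 13/7 (f = (⅐)*13 = 13/7 ≈ 1.8571)
N(b) = (-3 + b)/(2*b) (N(b) = (-3 + b)/((2*b)) = (-3 + b)*(1/(2*b)) = (-3 + b)/(2*b))
v(Q) = -4*Q
g(Z) = 1/(5*(13/7 + (-3 + Z)/(2*Z))) (g(Z) = 1/(5*((-3 + Z)/(2*Z) + 13/7)) = 1/(5*(13/7 + (-3 + Z)/(2*Z))))
(-155/(-8 - 1*(-65)) + g(v(6)))² = (-155/(-8 - 1*(-65)) + 14*(-4*6)/(15*(-7 + 11*(-4*6))))² = (-155/(-8 + 65) + (14/15)*(-24)/(-7 + 11*(-24)))² = (-155/57 + (14/15)*(-24)/(-7 - 264))² = (-155*1/57 + (14/15)*(-24)/(-271))² = (-155/57 + (14/15)*(-24)*(-1/271))² = (-155/57 + 112/1355)² = (-203641/77235)² = 41469656881/5965245225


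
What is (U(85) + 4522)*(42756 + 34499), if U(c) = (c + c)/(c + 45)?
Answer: 4542825765/13 ≈ 3.4945e+8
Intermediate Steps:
U(c) = 2*c/(45 + c) (U(c) = (2*c)/(45 + c) = 2*c/(45 + c))
(U(85) + 4522)*(42756 + 34499) = (2*85/(45 + 85) + 4522)*(42756 + 34499) = (2*85/130 + 4522)*77255 = (2*85*(1/130) + 4522)*77255 = (17/13 + 4522)*77255 = (58803/13)*77255 = 4542825765/13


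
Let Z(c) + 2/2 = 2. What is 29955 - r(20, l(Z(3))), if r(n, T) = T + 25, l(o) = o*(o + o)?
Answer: 29928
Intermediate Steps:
Z(c) = 1 (Z(c) = -1 + 2 = 1)
l(o) = 2*o² (l(o) = o*(2*o) = 2*o²)
r(n, T) = 25 + T
29955 - r(20, l(Z(3))) = 29955 - (25 + 2*1²) = 29955 - (25 + 2*1) = 29955 - (25 + 2) = 29955 - 1*27 = 29955 - 27 = 29928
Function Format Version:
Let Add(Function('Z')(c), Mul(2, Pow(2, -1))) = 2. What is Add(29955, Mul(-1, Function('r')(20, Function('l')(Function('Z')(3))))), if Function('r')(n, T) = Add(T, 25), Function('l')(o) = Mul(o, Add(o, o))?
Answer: 29928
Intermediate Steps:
Function('Z')(c) = 1 (Function('Z')(c) = Add(-1, 2) = 1)
Function('l')(o) = Mul(2, Pow(o, 2)) (Function('l')(o) = Mul(o, Mul(2, o)) = Mul(2, Pow(o, 2)))
Function('r')(n, T) = Add(25, T)
Add(29955, Mul(-1, Function('r')(20, Function('l')(Function('Z')(3))))) = Add(29955, Mul(-1, Add(25, Mul(2, Pow(1, 2))))) = Add(29955, Mul(-1, Add(25, Mul(2, 1)))) = Add(29955, Mul(-1, Add(25, 2))) = Add(29955, Mul(-1, 27)) = Add(29955, -27) = 29928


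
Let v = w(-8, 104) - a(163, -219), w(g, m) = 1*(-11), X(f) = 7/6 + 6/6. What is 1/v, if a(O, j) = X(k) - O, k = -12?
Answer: 6/899 ≈ 0.0066741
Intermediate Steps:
X(f) = 13/6 (X(f) = 7*(⅙) + 6*(⅙) = 7/6 + 1 = 13/6)
w(g, m) = -11
a(O, j) = 13/6 - O
v = 899/6 (v = -11 - (13/6 - 1*163) = -11 - (13/6 - 163) = -11 - 1*(-965/6) = -11 + 965/6 = 899/6 ≈ 149.83)
1/v = 1/(899/6) = 6/899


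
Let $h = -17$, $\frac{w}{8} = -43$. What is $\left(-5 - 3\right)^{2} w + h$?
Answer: $-22033$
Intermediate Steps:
$w = -344$ ($w = 8 \left(-43\right) = -344$)
$\left(-5 - 3\right)^{2} w + h = \left(-5 - 3\right)^{2} \left(-344\right) - 17 = \left(-8\right)^{2} \left(-344\right) - 17 = 64 \left(-344\right) - 17 = -22016 - 17 = -22033$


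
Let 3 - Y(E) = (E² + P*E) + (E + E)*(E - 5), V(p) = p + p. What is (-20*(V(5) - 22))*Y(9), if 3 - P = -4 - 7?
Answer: -66240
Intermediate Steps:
V(p) = 2*p
P = 14 (P = 3 - (-4 - 7) = 3 - 1*(-11) = 3 + 11 = 14)
Y(E) = 3 - E² - 14*E - 2*E*(-5 + E) (Y(E) = 3 - ((E² + 14*E) + (E + E)*(E - 5)) = 3 - ((E² + 14*E) + (2*E)*(-5 + E)) = 3 - ((E² + 14*E) + 2*E*(-5 + E)) = 3 - (E² + 14*E + 2*E*(-5 + E)) = 3 + (-E² - 14*E - 2*E*(-5 + E)) = 3 - E² - 14*E - 2*E*(-5 + E))
(-20*(V(5) - 22))*Y(9) = (-20*(2*5 - 22))*(3 - 4*9 - 3*9²) = (-20*(10 - 22))*(3 - 36 - 3*81) = (-20*(-12))*(3 - 36 - 243) = 240*(-276) = -66240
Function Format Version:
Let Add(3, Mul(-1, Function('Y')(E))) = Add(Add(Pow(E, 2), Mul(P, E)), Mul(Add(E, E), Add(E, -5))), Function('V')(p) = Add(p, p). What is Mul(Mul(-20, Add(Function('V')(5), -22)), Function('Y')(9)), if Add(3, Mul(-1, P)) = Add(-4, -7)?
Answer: -66240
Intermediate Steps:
Function('V')(p) = Mul(2, p)
P = 14 (P = Add(3, Mul(-1, Add(-4, -7))) = Add(3, Mul(-1, -11)) = Add(3, 11) = 14)
Function('Y')(E) = Add(3, Mul(-1, Pow(E, 2)), Mul(-14, E), Mul(-2, E, Add(-5, E))) (Function('Y')(E) = Add(3, Mul(-1, Add(Add(Pow(E, 2), Mul(14, E)), Mul(Add(E, E), Add(E, -5))))) = Add(3, Mul(-1, Add(Add(Pow(E, 2), Mul(14, E)), Mul(Mul(2, E), Add(-5, E))))) = Add(3, Mul(-1, Add(Add(Pow(E, 2), Mul(14, E)), Mul(2, E, Add(-5, E))))) = Add(3, Mul(-1, Add(Pow(E, 2), Mul(14, E), Mul(2, E, Add(-5, E))))) = Add(3, Add(Mul(-1, Pow(E, 2)), Mul(-14, E), Mul(-2, E, Add(-5, E)))) = Add(3, Mul(-1, Pow(E, 2)), Mul(-14, E), Mul(-2, E, Add(-5, E))))
Mul(Mul(-20, Add(Function('V')(5), -22)), Function('Y')(9)) = Mul(Mul(-20, Add(Mul(2, 5), -22)), Add(3, Mul(-4, 9), Mul(-3, Pow(9, 2)))) = Mul(Mul(-20, Add(10, -22)), Add(3, -36, Mul(-3, 81))) = Mul(Mul(-20, -12), Add(3, -36, -243)) = Mul(240, -276) = -66240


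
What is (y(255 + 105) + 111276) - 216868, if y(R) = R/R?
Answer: -105591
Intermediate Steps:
y(R) = 1
(y(255 + 105) + 111276) - 216868 = (1 + 111276) - 216868 = 111277 - 216868 = -105591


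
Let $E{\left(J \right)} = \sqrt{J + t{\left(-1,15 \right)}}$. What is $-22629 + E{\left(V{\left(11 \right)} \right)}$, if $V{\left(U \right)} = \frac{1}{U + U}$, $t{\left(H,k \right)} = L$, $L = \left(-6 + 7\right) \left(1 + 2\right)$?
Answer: $-22629 + \frac{\sqrt{1474}}{22} \approx -22627.0$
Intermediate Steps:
$L = 3$ ($L = 1 \cdot 3 = 3$)
$t{\left(H,k \right)} = 3$
$V{\left(U \right)} = \frac{1}{2 U}$
$E{\left(J \right)} = \sqrt{3 + J}$ ($E{\left(J \right)} = \sqrt{J + 3} = \sqrt{3 + J}$)
$-22629 + E{\left(V{\left(11 \right)} \right)} = -22629 + \sqrt{3 + \frac{1}{2 \cdot 11}} = -22629 + \sqrt{3 + \frac{1}{2} \cdot \frac{1}{11}} = -22629 + \sqrt{3 + \frac{1}{22}} = -22629 + \sqrt{\frac{67}{22}} = -22629 + \frac{\sqrt{1474}}{22}$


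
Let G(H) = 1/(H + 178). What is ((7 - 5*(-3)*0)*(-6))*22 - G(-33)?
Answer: -133981/145 ≈ -924.01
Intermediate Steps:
G(H) = 1/(178 + H)
((7 - 5*(-3)*0)*(-6))*22 - G(-33) = ((7 - 5*(-3)*0)*(-6))*22 - 1/(178 - 33) = ((7 - (-15)*0)*(-6))*22 - 1/145 = ((7 - 1*0)*(-6))*22 - 1*1/145 = ((7 + 0)*(-6))*22 - 1/145 = (7*(-6))*22 - 1/145 = -42*22 - 1/145 = -924 - 1/145 = -133981/145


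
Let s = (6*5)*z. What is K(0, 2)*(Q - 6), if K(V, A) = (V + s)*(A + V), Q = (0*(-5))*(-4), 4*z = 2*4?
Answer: -720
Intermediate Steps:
z = 2 (z = (2*4)/4 = (1/4)*8 = 2)
s = 60 (s = (6*5)*2 = 30*2 = 60)
Q = 0 (Q = 0*(-4) = 0)
K(V, A) = (60 + V)*(A + V) (K(V, A) = (V + 60)*(A + V) = (60 + V)*(A + V))
K(0, 2)*(Q - 6) = (0**2 + 60*2 + 60*0 + 2*0)*(0 - 6) = (0 + 120 + 0 + 0)*(-6) = 120*(-6) = -720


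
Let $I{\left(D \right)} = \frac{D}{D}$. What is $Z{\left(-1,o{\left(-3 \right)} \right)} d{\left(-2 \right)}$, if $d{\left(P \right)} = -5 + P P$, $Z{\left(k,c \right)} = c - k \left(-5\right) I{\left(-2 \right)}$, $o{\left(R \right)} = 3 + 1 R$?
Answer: $5$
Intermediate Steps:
$I{\left(D \right)} = 1$
$o{\left(R \right)} = 3 + R$
$Z{\left(k,c \right)} = c + 5 k$ ($Z{\left(k,c \right)} = c - k \left(-5\right) 1 = c - - 5 k 1 = c - - 5 k = c + 5 k$)
$d{\left(P \right)} = -5 + P^{2}$
$Z{\left(-1,o{\left(-3 \right)} \right)} d{\left(-2 \right)} = \left(\left(3 - 3\right) + 5 \left(-1\right)\right) \left(-5 + \left(-2\right)^{2}\right) = \left(0 - 5\right) \left(-5 + 4\right) = \left(-5\right) \left(-1\right) = 5$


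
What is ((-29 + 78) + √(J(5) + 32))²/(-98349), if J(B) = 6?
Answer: -(49 + √38)²/98349 ≈ -0.030942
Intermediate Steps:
((-29 + 78) + √(J(5) + 32))²/(-98349) = ((-29 + 78) + √(6 + 32))²/(-98349) = (49 + √38)²*(-1/98349) = -(49 + √38)²/98349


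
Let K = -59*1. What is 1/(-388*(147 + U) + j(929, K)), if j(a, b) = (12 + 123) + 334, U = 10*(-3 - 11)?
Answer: -1/2247 ≈ -0.00044504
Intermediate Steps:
K = -59
U = -140 (U = 10*(-14) = -140)
j(a, b) = 469 (j(a, b) = 135 + 334 = 469)
1/(-388*(147 + U) + j(929, K)) = 1/(-388*(147 - 140) + 469) = 1/(-388*7 + 469) = 1/(-2716 + 469) = 1/(-2247) = -1/2247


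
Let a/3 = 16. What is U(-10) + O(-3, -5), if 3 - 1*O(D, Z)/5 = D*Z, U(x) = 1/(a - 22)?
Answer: -1559/26 ≈ -59.962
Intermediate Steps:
a = 48 (a = 3*16 = 48)
U(x) = 1/26 (U(x) = 1/(48 - 22) = 1/26)
O(D, Z) = 15 - 5*D*Z
U(-10) + O(-3, -5) = 1/26 + (15 - 5*(-3)*(-5)) = 1/26 + (15 - 75) = 1/26 - 60 = -1559/26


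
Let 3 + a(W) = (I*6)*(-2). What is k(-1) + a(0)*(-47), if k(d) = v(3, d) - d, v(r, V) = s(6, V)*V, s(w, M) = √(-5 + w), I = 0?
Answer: 141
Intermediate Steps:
a(W) = -3 (a(W) = -3 + (0*6)*(-2) = -3 + 0*(-2) = -3 + 0 = -3)
v(r, V) = V (v(r, V) = √(-5 + 6)*V = √1*V = 1*V = V)
k(d) = 0 (k(d) = d - d = 0)
k(-1) + a(0)*(-47) = 0 - 3*(-47) = 0 + 141 = 141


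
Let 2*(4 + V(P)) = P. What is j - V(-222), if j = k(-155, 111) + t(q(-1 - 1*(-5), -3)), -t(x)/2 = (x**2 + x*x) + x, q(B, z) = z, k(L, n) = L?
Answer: -70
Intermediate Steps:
t(x) = -4*x**2 - 2*x (t(x) = -2*((x**2 + x*x) + x) = -2*((x**2 + x**2) + x) = -2*(2*x**2 + x) = -2*(x + 2*x**2) = -4*x**2 - 2*x)
V(P) = -4 + P/2
j = -185 (j = -155 - 2*(-3)*(1 + 2*(-3)) = -155 - 2*(-3)*(1 - 6) = -155 - 2*(-3)*(-5) = -155 - 30 = -185)
j - V(-222) = -185 - (-4 + (1/2)*(-222)) = -185 - (-4 - 111) = -185 - 1*(-115) = -185 + 115 = -70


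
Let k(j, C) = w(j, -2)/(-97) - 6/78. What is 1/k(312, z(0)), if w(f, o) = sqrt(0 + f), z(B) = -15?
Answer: 122317/43319 - 32786*sqrt(78)/43319 ≈ -3.8607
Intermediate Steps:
w(f, o) = sqrt(f)
k(j, C) = -1/13 - sqrt(j)/97 (k(j, C) = sqrt(j)/(-97) - 6/78 = sqrt(j)*(-1/97) - 6*1/78 = -sqrt(j)/97 - 1/13 = -1/13 - sqrt(j)/97)
1/k(312, z(0)) = 1/(-1/13 - 2*sqrt(78)/97)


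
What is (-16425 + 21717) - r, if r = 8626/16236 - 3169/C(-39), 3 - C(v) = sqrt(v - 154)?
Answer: 2188579678/409959 + 3169*I*sqrt(193)/202 ≈ 5338.5 + 217.95*I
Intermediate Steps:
C(v) = 3 - sqrt(-154 + v) (C(v) = 3 - sqrt(v - 154) = 3 - sqrt(-154 + v))
r = 4313/8118 - 3169/(3 - I*sqrt(193)) (r = 8626/16236 - 3169/(3 - sqrt(-154 - 39)) = 8626*(1/16236) - 3169/(3 - sqrt(-193)) = 4313/8118 - 3169/(3 - I*sqrt(193)) ≈ -46.533 - 217.95*I)
(-16425 + 21717) - r = (-16425 + 21717) - (-25713003*I + 4313*sqrt(193))/(8118*(sqrt(193) + 3*I)) = 5292 - (-25713003*I + 4313*sqrt(193))/(8118*(sqrt(193) + 3*I))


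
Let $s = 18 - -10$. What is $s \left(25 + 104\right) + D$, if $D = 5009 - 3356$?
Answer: $5265$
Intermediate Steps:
$D = 1653$
$s = 28$ ($s = 18 + 10 = 28$)
$s \left(25 + 104\right) + D = 28 \left(25 + 104\right) + 1653 = 28 \cdot 129 + 1653 = 3612 + 1653 = 5265$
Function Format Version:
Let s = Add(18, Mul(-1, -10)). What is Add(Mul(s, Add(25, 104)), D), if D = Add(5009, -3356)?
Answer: 5265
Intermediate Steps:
D = 1653
s = 28 (s = Add(18, 10) = 28)
Add(Mul(s, Add(25, 104)), D) = Add(Mul(28, Add(25, 104)), 1653) = Add(Mul(28, 129), 1653) = Add(3612, 1653) = 5265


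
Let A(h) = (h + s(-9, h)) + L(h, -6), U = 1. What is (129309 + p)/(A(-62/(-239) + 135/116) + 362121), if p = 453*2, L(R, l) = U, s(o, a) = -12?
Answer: 3610080660/10039177097 ≈ 0.35960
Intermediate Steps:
L(R, l) = 1
p = 906
A(h) = -11 + h (A(h) = (h - 12) + 1 = (-12 + h) + 1 = -11 + h)
(129309 + p)/(A(-62/(-239) + 135/116) + 362121) = (129309 + 906)/((-11 + (-62/(-239) + 135/116)) + 362121) = 130215/((-11 + (-62*(-1/239) + 135*(1/116))) + 362121) = 130215/((-11 + (62/239 + 135/116)) + 362121) = 130215/((-11 + 39457/27724) + 362121) = 130215/(-265507/27724 + 362121) = 130215/(10039177097/27724) = 130215*(27724/10039177097) = 3610080660/10039177097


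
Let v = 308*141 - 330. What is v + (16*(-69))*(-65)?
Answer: 114858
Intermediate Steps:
v = 43098 (v = 43428 - 330 = 43098)
v + (16*(-69))*(-65) = 43098 + (16*(-69))*(-65) = 43098 - 1104*(-65) = 43098 + 71760 = 114858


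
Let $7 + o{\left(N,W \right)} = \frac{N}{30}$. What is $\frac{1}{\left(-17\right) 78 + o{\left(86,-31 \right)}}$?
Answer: $- \frac{15}{19952} \approx -0.0007518$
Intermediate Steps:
$o{\left(N,W \right)} = -7 + \frac{N}{30}$
$\frac{1}{\left(-17\right) 78 + o{\left(86,-31 \right)}} = \frac{1}{\left(-17\right) 78 + \left(-7 + \frac{1}{30} \cdot 86\right)} = \frac{1}{-1326 + \left(-7 + \frac{43}{15}\right)} = \frac{1}{-1326 - \frac{62}{15}} = \frac{1}{- \frac{19952}{15}} = - \frac{15}{19952}$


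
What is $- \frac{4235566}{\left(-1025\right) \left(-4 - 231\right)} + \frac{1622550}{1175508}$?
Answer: $- \frac{764684997713}{47191748250} \approx -16.204$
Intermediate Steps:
$- \frac{4235566}{\left(-1025\right) \left(-4 - 231\right)} + \frac{1622550}{1175508} = - \frac{4235566}{\left(-1025\right) \left(-4 - 231\right)} + 1622550 \cdot \frac{1}{1175508} = - \frac{4235566}{\left(-1025\right) \left(-235\right)} + \frac{270425}{195918} = - \frac{4235566}{240875} + \frac{270425}{195918} = - \frac{764684997713}{47191748250}$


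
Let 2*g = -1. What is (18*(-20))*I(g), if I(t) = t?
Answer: 180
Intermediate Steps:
g = -½ (g = (½)*(-1) = -½ ≈ -0.50000)
(18*(-20))*I(g) = (18*(-20))*(-½) = -360*(-½) = 180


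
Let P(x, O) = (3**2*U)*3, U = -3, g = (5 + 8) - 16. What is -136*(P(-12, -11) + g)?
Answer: 11424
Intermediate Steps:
g = -3 (g = 13 - 16 = -3)
P(x, O) = -81 (P(x, O) = (3**2*(-3))*3 = (9*(-3))*3 = -27*3 = -81)
-136*(P(-12, -11) + g) = -136*(-81 - 3) = -136*(-84) = 11424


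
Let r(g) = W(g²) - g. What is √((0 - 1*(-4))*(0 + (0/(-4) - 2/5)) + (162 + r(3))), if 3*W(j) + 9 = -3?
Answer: √3835/5 ≈ 12.385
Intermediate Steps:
W(j) = -4 (W(j) = -3 + (⅓)*(-3) = -3 - 1 = -4)
r(g) = -4 - g
√((0 - 1*(-4))*(0 + (0/(-4) - 2/5)) + (162 + r(3))) = √((0 - 1*(-4))*(0 + (0/(-4) - 2/5)) + (162 + (-4 - 1*3))) = √((0 + 4)*(0 + (0*(-¼) - 2*⅕)) + (162 + (-4 - 3))) = √(4*(0 + (0 - ⅖)) + (162 - 7)) = √(4*(0 - ⅖) + 155) = √(4*(-⅖) + 155) = √(-8/5 + 155) = √(767/5) = √3835/5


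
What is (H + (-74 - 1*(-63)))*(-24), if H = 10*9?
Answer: -1896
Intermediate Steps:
H = 90
(H + (-74 - 1*(-63)))*(-24) = (90 + (-74 - 1*(-63)))*(-24) = (90 + (-74 + 63))*(-24) = (90 - 11)*(-24) = 79*(-24) = -1896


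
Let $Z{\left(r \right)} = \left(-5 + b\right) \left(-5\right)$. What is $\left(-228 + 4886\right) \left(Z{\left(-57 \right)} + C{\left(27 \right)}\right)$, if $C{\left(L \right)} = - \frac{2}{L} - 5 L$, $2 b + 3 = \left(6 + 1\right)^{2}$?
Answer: $- \frac{28306666}{27} \approx -1.0484 \cdot 10^{6}$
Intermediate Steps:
$b = 23$ ($b = - \frac{3}{2} + \frac{\left(6 + 1\right)^{2}}{2} = - \frac{3}{2} + \frac{7^{2}}{2} = - \frac{3}{2} + \frac{1}{2} \cdot 49 = - \frac{3}{2} + \frac{49}{2} = 23$)
$Z{\left(r \right)} = -90$ ($Z{\left(r \right)} = \left(-5 + 23\right) \left(-5\right) = 18 \left(-5\right) = -90$)
$C{\left(L \right)} = - 5 L - \frac{2}{L}$
$\left(-228 + 4886\right) \left(Z{\left(-57 \right)} + C{\left(27 \right)}\right) = \left(-228 + 4886\right) \left(-90 - \left(135 + \frac{2}{27}\right)\right) = 4658 \left(-90 - \frac{3647}{27}\right) = 4658 \left(- \frac{6077}{27}\right) = - \frac{28306666}{27}$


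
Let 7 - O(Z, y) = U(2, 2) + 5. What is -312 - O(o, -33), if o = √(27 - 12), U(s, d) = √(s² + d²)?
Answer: -314 + 2*√2 ≈ -311.17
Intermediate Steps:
U(s, d) = √(d² + s²)
o = √15 ≈ 3.8730
O(Z, y) = 2 - 2*√2 (O(Z, y) = 7 - (√(2² + 2²) + 5) = 7 - (√(4 + 4) + 5) = 7 - (√8 + 5) = 7 - (2*√2 + 5) = 7 - (5 + 2*√2) = 7 + (-5 - 2*√2) = 2 - 2*√2)
-312 - O(o, -33) = -312 - (2 - 2*√2) = -312 + (-2 + 2*√2) = -314 + 2*√2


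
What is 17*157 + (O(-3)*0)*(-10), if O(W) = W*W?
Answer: 2669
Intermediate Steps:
O(W) = W**2
17*157 + (O(-3)*0)*(-10) = 17*157 + ((-3)**2*0)*(-10) = 2669 + (9*0)*(-10) = 2669 + 0*(-10) = 2669 + 0 = 2669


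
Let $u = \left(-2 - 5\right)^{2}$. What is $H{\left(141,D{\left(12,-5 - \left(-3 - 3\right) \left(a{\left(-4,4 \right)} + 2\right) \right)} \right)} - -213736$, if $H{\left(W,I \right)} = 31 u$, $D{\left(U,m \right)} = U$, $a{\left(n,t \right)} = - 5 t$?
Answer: $215255$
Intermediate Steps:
$u = 49$ ($u = \left(-7\right)^{2} = 49$)
$H{\left(W,I \right)} = 1519$ ($H{\left(W,I \right)} = 31 \cdot 49 = 1519$)
$H{\left(141,D{\left(12,-5 - \left(-3 - 3\right) \left(a{\left(-4,4 \right)} + 2\right) \right)} \right)} - -213736 = 1519 - -213736 = 1519 + 213736 = 215255$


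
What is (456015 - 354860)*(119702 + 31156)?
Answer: 15260040990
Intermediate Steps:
(456015 - 354860)*(119702 + 31156) = 101155*150858 = 15260040990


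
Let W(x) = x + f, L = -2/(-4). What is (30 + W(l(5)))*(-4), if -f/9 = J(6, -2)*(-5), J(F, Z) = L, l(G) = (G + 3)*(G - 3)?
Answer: -274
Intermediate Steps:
l(G) = (-3 + G)*(3 + G) (l(G) = (3 + G)*(-3 + G) = (-3 + G)*(3 + G))
L = 1/2 (L = -2*(-1/4) = 1/2 ≈ 0.50000)
J(F, Z) = 1/2
f = 45/2 (f = -9*(-5)/2 = -9*(-5/2) = 45/2 ≈ 22.500)
W(x) = 45/2 + x (W(x) = x + 45/2 = 45/2 + x)
(30 + W(l(5)))*(-4) = (30 + (45/2 + (-9 + 5**2)))*(-4) = (30 + (45/2 + (-9 + 25)))*(-4) = (30 + (45/2 + 16))*(-4) = (30 + 77/2)*(-4) = (137/2)*(-4) = -274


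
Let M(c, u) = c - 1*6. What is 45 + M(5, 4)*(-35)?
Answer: 80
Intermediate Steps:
M(c, u) = -6 + c (M(c, u) = c - 6 = -6 + c)
45 + M(5, 4)*(-35) = 45 + (-6 + 5)*(-35) = 45 - 1*(-35) = 45 + 35 = 80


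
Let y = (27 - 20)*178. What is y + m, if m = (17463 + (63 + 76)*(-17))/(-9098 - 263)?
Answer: 11648706/9361 ≈ 1244.4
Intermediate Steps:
y = 1246 (y = 7*178 = 1246)
m = -15100/9361 (m = (17463 + 139*(-17))/(-9361) = (17463 - 2363)*(-1/9361) = 15100*(-1/9361) = -15100/9361 ≈ -1.6131)
y + m = 1246 - 15100/9361 = 11648706/9361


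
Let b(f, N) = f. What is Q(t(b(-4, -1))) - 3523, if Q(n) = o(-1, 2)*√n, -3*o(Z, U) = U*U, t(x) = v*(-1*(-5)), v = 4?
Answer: -3523 - 8*√5/3 ≈ -3529.0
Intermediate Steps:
t(x) = 20 (t(x) = 4*(-1*(-5)) = 4*5 = 20)
o(Z, U) = -U²/3 (o(Z, U) = -U*U/3 = -U²/3)
Q(n) = -4*√n/3 (Q(n) = (-⅓*2²)*√n = (-⅓*4)*√n = -4*√n/3)
Q(t(b(-4, -1))) - 3523 = -8*√5/3 - 3523 = -3523 - 8*√5/3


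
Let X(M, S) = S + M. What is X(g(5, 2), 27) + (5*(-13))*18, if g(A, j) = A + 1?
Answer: -1137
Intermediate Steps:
g(A, j) = 1 + A
X(M, S) = M + S
X(g(5, 2), 27) + (5*(-13))*18 = ((1 + 5) + 27) + (5*(-13))*18 = (6 + 27) - 65*18 = 33 - 1170 = -1137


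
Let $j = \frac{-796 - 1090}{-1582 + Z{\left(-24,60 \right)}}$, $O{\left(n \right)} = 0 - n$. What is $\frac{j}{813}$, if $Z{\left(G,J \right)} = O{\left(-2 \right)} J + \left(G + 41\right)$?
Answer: $\frac{1886}{1174785} \approx 0.0016054$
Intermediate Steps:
$O{\left(n \right)} = - n$
$Z{\left(G,J \right)} = 41 + G + 2 J$ ($Z{\left(G,J \right)} = \left(-1\right) \left(-2\right) J + \left(G + 41\right) = 2 J + \left(41 + G\right) = 41 + G + 2 J$)
$j = \frac{1886}{1445}$ ($j = \frac{-796 - 1090}{-1582 + \left(41 - 24 + 2 \cdot 60\right)} = - \frac{1886}{-1582 + \left(41 - 24 + 120\right)} = - \frac{1886}{-1582 + 137} = - \frac{1886}{-1445} = \left(-1886\right) \left(- \frac{1}{1445}\right) = \frac{1886}{1445} \approx 1.3052$)
$\frac{j}{813} = \frac{1886}{1445 \cdot 813} = \frac{1886}{1445} \cdot \frac{1}{813} = \frac{1886}{1174785}$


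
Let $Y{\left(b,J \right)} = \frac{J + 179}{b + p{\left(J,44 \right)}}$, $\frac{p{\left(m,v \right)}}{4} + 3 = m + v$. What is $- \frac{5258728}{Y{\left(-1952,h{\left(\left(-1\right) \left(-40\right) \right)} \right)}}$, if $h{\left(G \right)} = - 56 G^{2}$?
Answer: $- \frac{1894130720864}{89421} \approx -2.1182 \cdot 10^{7}$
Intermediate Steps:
$p{\left(m,v \right)} = -12 + 4 m + 4 v$ ($p{\left(m,v \right)} = -12 + 4 \left(m + v\right) = -12 + \left(4 m + 4 v\right) = -12 + 4 m + 4 v$)
$Y{\left(b,J \right)} = \frac{179 + J}{164 + b + 4 J}$ ($Y{\left(b,J \right)} = \frac{J + 179}{b + \left(-12 + 4 J + 4 \cdot 44\right)} = \frac{179 + J}{b + \left(-12 + 4 J + 176\right)} = \frac{179 + J}{b + \left(164 + 4 J\right)} = \frac{179 + J}{164 + b + 4 J}$)
$- \frac{5258728}{Y{\left(-1952,h{\left(\left(-1\right) \left(-40\right) \right)} \right)}} = - \frac{5258728}{\frac{1}{164 - 1952 + 4 \left(- 56 \left(\left(-1\right) \left(-40\right)\right)^{2}\right)} \left(179 - 56 \left(\left(-1\right) \left(-40\right)\right)^{2}\right)} = - \frac{5258728}{\frac{1}{164 - 1952 + 4 \left(- 56 \cdot 40^{2}\right)} \left(179 - 56 \cdot 40^{2}\right)} = - \frac{5258728}{\frac{1}{164 - 1952 + 4 \left(\left(-56\right) 1600\right)} \left(179 - 89600\right)} = - \frac{5258728}{\frac{1}{164 - 1952 + 4 \left(-89600\right)} \left(179 - 89600\right)} = - \frac{5258728}{\frac{1}{164 - 1952 - 358400} \left(-89421\right)} = - \frac{5258728}{\frac{1}{-360188} \left(-89421\right)} = - \frac{5258728}{\left(- \frac{1}{360188}\right) \left(-89421\right)} = - \frac{5258728}{\frac{89421}{360188}} = \left(-5258728\right) \frac{360188}{89421} = - \frac{1894130720864}{89421}$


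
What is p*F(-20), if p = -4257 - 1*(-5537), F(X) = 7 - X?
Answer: 34560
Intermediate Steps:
p = 1280 (p = -4257 + 5537 = 1280)
p*F(-20) = 1280*(7 - 1*(-20)) = 1280*(7 + 20) = 1280*27 = 34560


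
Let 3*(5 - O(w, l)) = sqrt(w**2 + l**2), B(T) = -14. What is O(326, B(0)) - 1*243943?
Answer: -243938 - 2*sqrt(26618)/3 ≈ -2.4405e+5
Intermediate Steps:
O(w, l) = 5 - sqrt(l**2 + w**2)/3 (O(w, l) = 5 - sqrt(w**2 + l**2)/3 = 5 - sqrt(l**2 + w**2)/3)
O(326, B(0)) - 1*243943 = (5 - sqrt((-14)**2 + 326**2)/3) - 1*243943 = (5 - sqrt(196 + 106276)/3) - 243943 = (5 - 2*sqrt(26618)/3) - 243943 = -243938 - 2*sqrt(26618)/3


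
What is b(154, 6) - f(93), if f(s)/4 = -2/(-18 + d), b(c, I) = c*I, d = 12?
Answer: 2768/3 ≈ 922.67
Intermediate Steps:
b(c, I) = I*c
f(s) = 4/3 (f(s) = 4*(-2/(-18 + 12)) = 4*(-2/(-6)) = 4*(-2*(-⅙)) = 4*(⅓) = 4/3)
b(154, 6) - f(93) = 6*154 - 1*4/3 = 924 - 4/3 = 2768/3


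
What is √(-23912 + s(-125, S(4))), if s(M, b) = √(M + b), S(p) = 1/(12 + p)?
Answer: √(-95648 + I*√1999)/2 ≈ 0.036142 + 154.64*I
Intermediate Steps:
√(-23912 + s(-125, S(4))) = √(-23912 + √(-125 + 1/(12 + 4))) = √(-23912 + √(-125 + 1/16)) = √(-23912 + √(-1999/16)) = √(-23912 + I*√1999/4)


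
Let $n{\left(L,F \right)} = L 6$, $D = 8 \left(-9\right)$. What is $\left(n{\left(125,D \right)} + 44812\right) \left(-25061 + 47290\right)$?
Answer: $1012797698$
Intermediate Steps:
$D = -72$
$n{\left(L,F \right)} = 6 L$
$\left(n{\left(125,D \right)} + 44812\right) \left(-25061 + 47290\right) = \left(6 \cdot 125 + 44812\right) \left(-25061 + 47290\right) = \left(750 + 44812\right) 22229 = 45562 \cdot 22229 = 1012797698$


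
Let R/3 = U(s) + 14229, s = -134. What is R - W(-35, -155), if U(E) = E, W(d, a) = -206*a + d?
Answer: 10390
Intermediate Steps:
W(d, a) = d - 206*a
R = 42285 (R = 3*(-134 + 14229) = 3*14095 = 42285)
R - W(-35, -155) = 42285 - (-35 - 206*(-155)) = 42285 - (-35 + 31930) = 42285 - 1*31895 = 42285 - 31895 = 10390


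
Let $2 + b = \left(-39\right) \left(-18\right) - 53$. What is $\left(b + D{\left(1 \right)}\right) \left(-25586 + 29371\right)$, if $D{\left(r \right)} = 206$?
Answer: $3228605$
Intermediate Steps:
$b = 647$ ($b = -2 - -649 = -2 + \left(702 - 53\right) = -2 + 649 = 647$)
$\left(b + D{\left(1 \right)}\right) \left(-25586 + 29371\right) = \left(647 + 206\right) \left(-25586 + 29371\right) = 853 \cdot 3785 = 3228605$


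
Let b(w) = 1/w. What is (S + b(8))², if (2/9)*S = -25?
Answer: 808201/64 ≈ 12628.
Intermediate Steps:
S = -225/2 (S = (9/2)*(-25) = -225/2 ≈ -112.50)
(S + b(8))² = (-225/2 + 1/8)² = (-225/2 + ⅛)² = (-899/8)² = 808201/64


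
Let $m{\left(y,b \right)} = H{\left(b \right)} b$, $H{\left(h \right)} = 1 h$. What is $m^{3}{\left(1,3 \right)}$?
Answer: $729$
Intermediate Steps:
$H{\left(h \right)} = h$
$m{\left(y,b \right)} = b^{2}$ ($m{\left(y,b \right)} = b b = b^{2}$)
$m^{3}{\left(1,3 \right)} = \left(3^{2}\right)^{3} = 9^{3} = 729$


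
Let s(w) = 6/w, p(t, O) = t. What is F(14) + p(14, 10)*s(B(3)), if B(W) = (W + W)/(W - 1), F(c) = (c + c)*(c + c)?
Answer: 812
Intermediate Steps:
F(c) = 4*c² (F(c) = (2*c)*(2*c) = 4*c²)
B(W) = 2*W/(-1 + W) (B(W) = (2*W)/(-1 + W) = 2*W/(-1 + W))
F(14) + p(14, 10)*s(B(3)) = 4*14² + 14*(6/((2*3/(-1 + 3)))) = 4*196 + 14*(6/((2*3/2))) = 784 + 14*(6/((2*3*(½)))) = 784 + 14*(6/3) = 784 + 14*(6*(⅓)) = 784 + 14*2 = 784 + 28 = 812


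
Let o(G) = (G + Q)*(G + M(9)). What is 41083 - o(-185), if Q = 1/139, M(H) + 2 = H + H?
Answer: 1364871/139 ≈ 9819.2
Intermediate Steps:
M(H) = -2 + 2*H (M(H) = -2 + (H + H) = -2 + 2*H)
Q = 1/139 ≈ 0.0071942
o(G) = (16 + G)*(1/139 + G) (o(G) = (G + 1/139)*(G + (-2 + 2*9)) = (1/139 + G)*(G + (-2 + 18)) = (1/139 + G)*(G + 16) = (1/139 + G)*(16 + G) = (16 + G)*(1/139 + G))
41083 - o(-185) = 41083 - (16/139 + (-185)² + (2225/139)*(-185)) = 41083 - (16/139 + 34225 - 411625/139) = 41083 - 1*4345666/139 = 41083 - 4345666/139 = 1364871/139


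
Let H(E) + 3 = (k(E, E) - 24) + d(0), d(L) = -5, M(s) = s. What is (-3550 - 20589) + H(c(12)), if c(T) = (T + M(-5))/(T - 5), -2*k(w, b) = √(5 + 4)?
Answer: -48345/2 ≈ -24173.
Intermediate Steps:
k(w, b) = -3/2 (k(w, b) = -√(5 + 4)/2 = -√9/2 = -½*3 = -3/2)
c(T) = 1 (c(T) = (T - 5)/(T - 5) = (-5 + T)/(-5 + T) = 1)
H(E) = -67/2 (H(E) = -3 + ((-3/2 - 24) - 5) = -3 + (-51/2 - 5) = -3 - 61/2 = -67/2)
(-3550 - 20589) + H(c(12)) = (-3550 - 20589) - 67/2 = -24139 - 67/2 = -48345/2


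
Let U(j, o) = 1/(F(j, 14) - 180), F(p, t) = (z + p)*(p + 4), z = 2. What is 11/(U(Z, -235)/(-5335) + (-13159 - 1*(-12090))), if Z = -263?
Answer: -3956484015/384498310186 ≈ -0.010290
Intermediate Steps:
F(p, t) = (2 + p)*(4 + p) (F(p, t) = (2 + p)*(p + 4) = (2 + p)*(4 + p))
U(j, o) = 1/(-172 + j**2 + 6*j) (U(j, o) = 1/((8 + j**2 + 6*j) - 180) = 1/(-172 + j**2 + 6*j))
11/(U(Z, -235)/(-5335) + (-13159 - 1*(-12090))) = 11/(1/((-172 + (-263)**2 + 6*(-263))*(-5335)) + (-13159 - 1*(-12090))) = 11/(-1/5335/(-172 + 69169 - 1578) + (-13159 + 12090)) = 11/(-1/5335/67419 - 1069) = 11/((1/67419)*(-1/5335) - 1069) = 11/(-1/359680365 - 1069) = 11/(-384498310186/359680365) = -359680365/384498310186*11 = -3956484015/384498310186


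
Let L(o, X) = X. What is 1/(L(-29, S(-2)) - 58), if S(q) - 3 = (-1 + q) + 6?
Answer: -1/52 ≈ -0.019231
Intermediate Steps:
S(q) = 8 + q (S(q) = 3 + ((-1 + q) + 6) = 3 + (5 + q) = 8 + q)
1/(L(-29, S(-2)) - 58) = 1/((8 - 2) - 58) = 1/(6 - 58) = 1/(-52) = -1/52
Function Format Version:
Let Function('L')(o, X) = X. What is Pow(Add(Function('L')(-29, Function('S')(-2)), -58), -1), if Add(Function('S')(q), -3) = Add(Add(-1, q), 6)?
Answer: Rational(-1, 52) ≈ -0.019231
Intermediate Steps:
Function('S')(q) = Add(8, q) (Function('S')(q) = Add(3, Add(Add(-1, q), 6)) = Add(3, Add(5, q)) = Add(8, q))
Pow(Add(Function('L')(-29, Function('S')(-2)), -58), -1) = Pow(Add(Add(8, -2), -58), -1) = Pow(Add(6, -58), -1) = Pow(-52, -1) = Rational(-1, 52)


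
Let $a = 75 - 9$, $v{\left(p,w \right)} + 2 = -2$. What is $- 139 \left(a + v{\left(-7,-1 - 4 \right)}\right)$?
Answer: $-8618$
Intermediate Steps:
$v{\left(p,w \right)} = -4$ ($v{\left(p,w \right)} = -2 - 2 = -4$)
$a = 66$
$- 139 \left(a + v{\left(-7,-1 - 4 \right)}\right) = - 139 \left(66 - 4\right) = \left(-139\right) 62 = -8618$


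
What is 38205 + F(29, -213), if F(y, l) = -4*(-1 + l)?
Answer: 39061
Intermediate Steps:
F(y, l) = 4 - 4*l
38205 + F(29, -213) = 38205 + (4 - 4*(-213)) = 38205 + (4 + 852) = 38205 + 856 = 39061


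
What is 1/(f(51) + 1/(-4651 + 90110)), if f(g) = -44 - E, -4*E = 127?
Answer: -341836/4187487 ≈ -0.081633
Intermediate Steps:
E = -127/4 (E = -1/4*127 = -127/4 ≈ -31.750)
f(g) = -49/4 (f(g) = -44 - 1*(-127/4) = -44 + 127/4 = -49/4)
1/(f(51) + 1/(-4651 + 90110)) = 1/(-49/4 + 1/(-4651 + 90110)) = 1/(-49/4 + 1/85459) = 1/(-4187487/341836) = -341836/4187487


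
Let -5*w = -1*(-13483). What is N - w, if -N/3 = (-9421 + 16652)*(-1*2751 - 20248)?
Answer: 2494600018/5 ≈ 4.9892e+8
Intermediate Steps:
w = -13483/5 (w = -(-1)*(-13483)/5 = -⅕*13483 = -13483/5 ≈ -2696.6)
N = 498917307 (N = -3*(-9421 + 16652)*(-1*2751 - 20248) = -21693*(-2751 - 20248) = -21693*(-22999) = -3*(-166305769) = 498917307)
N - w = 498917307 - 1*(-13483/5) = 498917307 + 13483/5 = 2494600018/5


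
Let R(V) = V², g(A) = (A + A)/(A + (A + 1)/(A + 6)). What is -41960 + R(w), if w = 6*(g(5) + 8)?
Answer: -143259416/3721 ≈ -38500.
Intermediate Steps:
g(A) = 2*A/(A + (1 + A)/(6 + A)) (g(A) = (2*A)/(A + (1 + A)/(6 + A)) = 2*A/(A + (1 + A)/(6 + A)))
w = 3588/61 (w = 6*(2*5*(6 + 5)/(1 + 5² + 7*5) + 8) = 6*(2*5*11/(1 + 25 + 35) + 8) = 6*(2*5*11/61 + 8) = 6*(2*5*(1/61)*11 + 8) = 6*(110/61 + 8) = 6*(598/61) = 3588/61 ≈ 58.820)
-41960 + R(w) = -41960 + (3588/61)² = -41960 + 12873744/3721 = -143259416/3721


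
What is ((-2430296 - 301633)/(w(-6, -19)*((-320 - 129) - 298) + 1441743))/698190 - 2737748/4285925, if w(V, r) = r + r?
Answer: -9860058435602873/15435786956699550 ≈ -0.63878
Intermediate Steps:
w(V, r) = 2*r
((-2430296 - 301633)/(w(-6, -19)*((-320 - 129) - 298) + 1441743))/698190 - 2737748/4285925 = ((-2430296 - 301633)/((2*(-19))*((-320 - 129) - 298) + 1441743))/698190 - 2737748/4285925 = -2731929/(-38*(-449 - 298) + 1441743)*(1/698190) - 2737748*1/4285925 = -2731929/(-38*(-747) + 1441743)*(1/698190) - 144092/225575 = -2731929/(28386 + 1441743)*(1/698190) - 144092/225575 = -2731929/1470129*(1/698190) - 144092/225575 = -2731929*1/1470129*(1/698190) - 144092/225575 = -910643/490043*1/698190 - 144092/225575 = -910643/342143122170 - 144092/225575 = -9860058435602873/15435786956699550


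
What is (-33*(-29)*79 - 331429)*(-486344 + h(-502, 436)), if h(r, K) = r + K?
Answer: 124436324660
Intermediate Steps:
h(r, K) = K + r
(-33*(-29)*79 - 331429)*(-486344 + h(-502, 436)) = (-33*(-29)*79 - 331429)*(-486344 + (436 - 502)) = (957*79 - 331429)*(-486344 - 66) = (75603 - 331429)*(-486410) = -255826*(-486410) = 124436324660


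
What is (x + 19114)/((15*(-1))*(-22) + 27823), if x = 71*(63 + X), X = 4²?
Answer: 24723/28153 ≈ 0.87817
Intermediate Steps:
X = 16
x = 5609 (x = 71*(63 + 16) = 71*79 = 5609)
(x + 19114)/((15*(-1))*(-22) + 27823) = (5609 + 19114)/((15*(-1))*(-22) + 27823) = 24723/(-15*(-22) + 27823) = 24723/(330 + 27823) = 24723/28153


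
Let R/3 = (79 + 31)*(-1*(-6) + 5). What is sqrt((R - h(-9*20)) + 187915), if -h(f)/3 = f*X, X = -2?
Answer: 5*sqrt(7705) ≈ 438.89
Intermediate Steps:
R = 3630 (R = 3*((79 + 31)*(-1*(-6) + 5)) = 3*(110*(6 + 5)) = 3*(110*11) = 3*1210 = 3630)
h(f) = 6*f (h(f) = -3*f*(-2) = -(-6)*f = 6*f)
sqrt((R - h(-9*20)) + 187915) = sqrt((3630 - 6*(-9*20)) + 187915) = sqrt((3630 - 6*(-180)) + 187915) = sqrt((3630 - 1*(-1080)) + 187915) = sqrt((3630 + 1080) + 187915) = sqrt(4710 + 187915) = sqrt(192625) = 5*sqrt(7705)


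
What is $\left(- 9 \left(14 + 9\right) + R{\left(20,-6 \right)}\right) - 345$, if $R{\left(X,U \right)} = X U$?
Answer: $-672$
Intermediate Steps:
$R{\left(X,U \right)} = U X$
$\left(- 9 \left(14 + 9\right) + R{\left(20,-6 \right)}\right) - 345 = \left(- 9 \left(14 + 9\right) - 120\right) - 345 = \left(\left(-9\right) 23 - 120\right) - 345 = \left(-207 - 120\right) - 345 = -327 - 345 = -672$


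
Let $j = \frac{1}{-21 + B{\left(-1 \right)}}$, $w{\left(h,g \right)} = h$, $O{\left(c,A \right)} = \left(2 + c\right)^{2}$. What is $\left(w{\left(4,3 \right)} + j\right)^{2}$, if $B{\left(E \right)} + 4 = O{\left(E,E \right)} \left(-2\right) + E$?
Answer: $\frac{12321}{784} \approx 15.716$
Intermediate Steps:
$B{\left(E \right)} = -4 + E - 2 \left(2 + E\right)^{2}$ ($B{\left(E \right)} = -4 + \left(\left(2 + E\right)^{2} \left(-2\right) + E\right) = -4 + \left(- 2 \left(2 + E\right)^{2} + E\right) = -4 + \left(E - 2 \left(2 + E\right)^{2}\right) = -4 + E - 2 \left(2 + E\right)^{2}$)
$j = - \frac{1}{28}$ ($j = \frac{1}{-21 - \left(5 + 2 \left(2 - 1\right)^{2}\right)} = \frac{1}{-21 - \left(5 + 2\right)} = \frac{1}{-21 - 7} = \frac{1}{-28} = - \frac{1}{28} \approx -0.035714$)
$\left(w{\left(4,3 \right)} + j\right)^{2} = \left(4 - \frac{1}{28}\right)^{2} = \left(\frac{111}{28}\right)^{2} = \frac{12321}{784}$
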